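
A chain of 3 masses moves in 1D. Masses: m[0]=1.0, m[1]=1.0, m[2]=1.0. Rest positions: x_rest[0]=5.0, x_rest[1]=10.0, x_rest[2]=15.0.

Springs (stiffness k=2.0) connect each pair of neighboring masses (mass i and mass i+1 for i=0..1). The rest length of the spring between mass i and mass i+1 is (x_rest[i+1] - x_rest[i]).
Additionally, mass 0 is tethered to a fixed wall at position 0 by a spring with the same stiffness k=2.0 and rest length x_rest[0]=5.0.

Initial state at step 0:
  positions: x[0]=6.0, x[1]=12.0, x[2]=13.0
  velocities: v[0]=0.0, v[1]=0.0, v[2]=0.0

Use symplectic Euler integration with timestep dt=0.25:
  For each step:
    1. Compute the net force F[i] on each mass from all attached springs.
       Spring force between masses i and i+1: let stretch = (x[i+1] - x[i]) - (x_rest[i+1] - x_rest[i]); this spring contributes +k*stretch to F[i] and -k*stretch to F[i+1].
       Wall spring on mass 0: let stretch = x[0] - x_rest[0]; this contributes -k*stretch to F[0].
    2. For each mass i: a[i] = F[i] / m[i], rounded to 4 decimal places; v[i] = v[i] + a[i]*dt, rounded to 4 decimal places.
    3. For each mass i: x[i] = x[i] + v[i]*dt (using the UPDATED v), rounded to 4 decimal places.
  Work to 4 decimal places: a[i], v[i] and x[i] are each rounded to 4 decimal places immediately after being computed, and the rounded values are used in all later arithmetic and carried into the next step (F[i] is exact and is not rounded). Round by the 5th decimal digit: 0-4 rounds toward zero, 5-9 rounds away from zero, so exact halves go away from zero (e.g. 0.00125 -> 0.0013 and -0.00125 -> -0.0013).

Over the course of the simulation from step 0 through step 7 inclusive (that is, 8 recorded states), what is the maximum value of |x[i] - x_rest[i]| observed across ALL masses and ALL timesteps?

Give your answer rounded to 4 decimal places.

Answer: 2.0490

Derivation:
Step 0: x=[6.0000 12.0000 13.0000] v=[0.0000 0.0000 0.0000]
Step 1: x=[6.0000 11.3750 13.5000] v=[0.0000 -2.5000 2.0000]
Step 2: x=[5.9219 10.3438 14.3594] v=[-0.3125 -4.1250 3.4375]
Step 3: x=[5.6563 9.2618 15.3418] v=[-1.0625 -4.3282 3.9297]
Step 4: x=[5.1343 8.4891 16.1892] v=[-2.0879 -3.0910 3.3897]
Step 5: x=[4.3899 8.2595 16.6991] v=[-2.9777 -0.9184 2.0397]
Step 6: x=[3.5804 8.6012 16.7791] v=[-3.2379 1.3666 0.3199]
Step 7: x=[2.9510 9.3375 16.4618] v=[-2.5177 2.9452 -1.2691]
Max displacement = 2.0490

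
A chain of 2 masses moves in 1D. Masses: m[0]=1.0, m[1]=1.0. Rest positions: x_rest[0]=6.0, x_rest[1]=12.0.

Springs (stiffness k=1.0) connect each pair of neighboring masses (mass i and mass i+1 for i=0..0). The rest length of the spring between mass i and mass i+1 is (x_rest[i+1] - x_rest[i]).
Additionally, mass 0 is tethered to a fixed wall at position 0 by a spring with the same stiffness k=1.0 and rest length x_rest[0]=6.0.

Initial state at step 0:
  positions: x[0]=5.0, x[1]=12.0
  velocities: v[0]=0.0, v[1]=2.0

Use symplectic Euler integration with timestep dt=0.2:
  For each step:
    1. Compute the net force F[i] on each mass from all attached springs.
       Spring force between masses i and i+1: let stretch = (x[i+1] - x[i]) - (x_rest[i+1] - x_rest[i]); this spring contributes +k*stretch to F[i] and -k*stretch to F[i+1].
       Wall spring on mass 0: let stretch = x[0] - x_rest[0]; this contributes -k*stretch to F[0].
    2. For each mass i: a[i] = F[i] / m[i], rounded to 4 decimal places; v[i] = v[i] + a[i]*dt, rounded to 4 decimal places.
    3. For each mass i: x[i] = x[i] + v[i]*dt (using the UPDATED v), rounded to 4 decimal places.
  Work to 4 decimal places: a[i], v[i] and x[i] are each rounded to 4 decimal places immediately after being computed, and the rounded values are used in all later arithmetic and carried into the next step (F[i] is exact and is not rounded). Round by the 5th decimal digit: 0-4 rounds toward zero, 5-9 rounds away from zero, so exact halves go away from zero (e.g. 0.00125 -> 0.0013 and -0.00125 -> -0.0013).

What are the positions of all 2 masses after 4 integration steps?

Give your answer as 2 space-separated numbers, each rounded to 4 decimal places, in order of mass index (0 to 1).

Answer: 5.8344 13.1160

Derivation:
Step 0: x=[5.0000 12.0000] v=[0.0000 2.0000]
Step 1: x=[5.0800 12.3600] v=[0.4000 1.8000]
Step 2: x=[5.2480 12.6688] v=[0.8400 1.5440]
Step 3: x=[5.5029 12.9208] v=[1.2746 1.2598]
Step 4: x=[5.8344 13.1160] v=[1.6576 0.9762]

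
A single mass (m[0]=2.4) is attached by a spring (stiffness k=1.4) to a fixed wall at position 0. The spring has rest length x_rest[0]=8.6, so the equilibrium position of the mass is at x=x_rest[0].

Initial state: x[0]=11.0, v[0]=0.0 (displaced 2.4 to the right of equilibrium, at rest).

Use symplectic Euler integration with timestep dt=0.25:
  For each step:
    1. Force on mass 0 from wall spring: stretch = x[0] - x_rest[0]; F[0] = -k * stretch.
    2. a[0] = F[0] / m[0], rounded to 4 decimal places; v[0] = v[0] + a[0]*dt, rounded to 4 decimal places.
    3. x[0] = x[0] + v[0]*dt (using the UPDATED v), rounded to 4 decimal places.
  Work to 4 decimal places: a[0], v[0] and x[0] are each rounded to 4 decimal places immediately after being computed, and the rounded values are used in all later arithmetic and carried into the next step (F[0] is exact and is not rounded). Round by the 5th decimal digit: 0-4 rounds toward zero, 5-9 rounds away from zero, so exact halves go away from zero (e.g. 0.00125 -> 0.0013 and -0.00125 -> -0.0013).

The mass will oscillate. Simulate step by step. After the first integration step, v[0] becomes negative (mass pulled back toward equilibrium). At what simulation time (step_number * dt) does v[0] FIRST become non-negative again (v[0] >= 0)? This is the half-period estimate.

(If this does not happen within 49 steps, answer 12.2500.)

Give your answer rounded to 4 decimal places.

Answer: 4.2500

Derivation:
Step 0: x=[11.0000] v=[0.0000]
Step 1: x=[10.9125] v=[-0.3500]
Step 2: x=[10.7407] v=[-0.6873]
Step 3: x=[10.4908] v=[-0.9995]
Step 4: x=[10.1720] v=[-1.2753]
Step 5: x=[9.7959] v=[-1.5046]
Step 6: x=[9.3762] v=[-1.6790]
Step 7: x=[8.9282] v=[-1.7922]
Step 8: x=[8.4682] v=[-1.8401]
Step 9: x=[8.0130] v=[-1.8209]
Step 10: x=[7.5792] v=[-1.7353]
Step 11: x=[7.1826] v=[-1.5864]
Step 12: x=[6.8377] v=[-1.3797]
Step 13: x=[6.5570] v=[-1.1227]
Step 14: x=[6.3508] v=[-0.8248]
Step 15: x=[6.2266] v=[-0.4968]
Step 16: x=[6.1889] v=[-0.1507]
Step 17: x=[6.2391] v=[0.2009]
First v>=0 after going negative at step 17, time=4.2500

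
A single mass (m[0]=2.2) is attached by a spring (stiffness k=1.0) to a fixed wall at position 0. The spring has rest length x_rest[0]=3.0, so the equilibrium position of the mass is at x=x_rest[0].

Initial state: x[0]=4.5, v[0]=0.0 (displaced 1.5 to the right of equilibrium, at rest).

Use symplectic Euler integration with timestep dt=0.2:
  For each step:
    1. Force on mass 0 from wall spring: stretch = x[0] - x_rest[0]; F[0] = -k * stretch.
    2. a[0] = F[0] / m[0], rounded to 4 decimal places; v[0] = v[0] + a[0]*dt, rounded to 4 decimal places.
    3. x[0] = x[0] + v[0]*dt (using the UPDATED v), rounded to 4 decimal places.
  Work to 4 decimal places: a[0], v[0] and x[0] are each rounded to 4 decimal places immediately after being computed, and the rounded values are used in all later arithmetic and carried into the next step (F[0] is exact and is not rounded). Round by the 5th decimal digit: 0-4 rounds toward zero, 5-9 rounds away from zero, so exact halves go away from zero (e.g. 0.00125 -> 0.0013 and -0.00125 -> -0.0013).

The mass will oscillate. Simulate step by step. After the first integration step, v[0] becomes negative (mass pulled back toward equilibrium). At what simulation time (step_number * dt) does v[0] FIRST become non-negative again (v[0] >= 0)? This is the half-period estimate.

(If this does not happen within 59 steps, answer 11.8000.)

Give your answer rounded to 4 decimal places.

Answer: 4.8000

Derivation:
Step 0: x=[4.5000] v=[0.0000]
Step 1: x=[4.4727] v=[-0.1364]
Step 2: x=[4.4186] v=[-0.2703]
Step 3: x=[4.3387] v=[-0.3993]
Step 4: x=[4.2345] v=[-0.5210]
Step 5: x=[4.1079] v=[-0.6332]
Step 6: x=[3.9611] v=[-0.7339]
Step 7: x=[3.7968] v=[-0.8213]
Step 8: x=[3.6181] v=[-0.8937]
Step 9: x=[3.4281] v=[-0.9499]
Step 10: x=[3.2303] v=[-0.9888]
Step 11: x=[3.0284] v=[-1.0097]
Step 12: x=[2.8259] v=[-1.0123]
Step 13: x=[2.6266] v=[-0.9965]
Step 14: x=[2.4341] v=[-0.9626]
Step 15: x=[2.2519] v=[-0.9112]
Step 16: x=[2.0833] v=[-0.8432]
Step 17: x=[1.9313] v=[-0.7599]
Step 18: x=[1.7988] v=[-0.6627]
Step 19: x=[1.6881] v=[-0.5535]
Step 20: x=[1.6013] v=[-0.4342]
Step 21: x=[1.5399] v=[-0.3070]
Step 22: x=[1.5050] v=[-0.1743]
Step 23: x=[1.4973] v=[-0.0384]
Step 24: x=[1.5169] v=[0.0982]
First v>=0 after going negative at step 24, time=4.8000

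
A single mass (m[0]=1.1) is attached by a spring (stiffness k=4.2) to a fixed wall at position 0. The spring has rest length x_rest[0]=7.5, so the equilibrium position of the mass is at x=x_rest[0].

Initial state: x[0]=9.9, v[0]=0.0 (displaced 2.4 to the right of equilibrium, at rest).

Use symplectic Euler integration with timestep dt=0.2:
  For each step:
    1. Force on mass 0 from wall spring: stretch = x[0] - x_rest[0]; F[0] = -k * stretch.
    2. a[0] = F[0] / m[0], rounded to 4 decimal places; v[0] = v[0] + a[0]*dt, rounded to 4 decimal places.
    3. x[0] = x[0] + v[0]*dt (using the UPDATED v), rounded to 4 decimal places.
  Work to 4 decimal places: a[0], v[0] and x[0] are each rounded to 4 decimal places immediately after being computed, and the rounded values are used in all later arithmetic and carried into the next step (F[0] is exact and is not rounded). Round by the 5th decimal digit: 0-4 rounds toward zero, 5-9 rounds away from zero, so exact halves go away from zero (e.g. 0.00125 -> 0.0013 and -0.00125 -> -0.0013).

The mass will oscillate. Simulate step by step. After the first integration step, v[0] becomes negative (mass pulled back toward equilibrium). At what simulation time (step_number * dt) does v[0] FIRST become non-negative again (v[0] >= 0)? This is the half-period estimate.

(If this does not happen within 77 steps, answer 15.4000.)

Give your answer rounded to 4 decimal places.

Step 0: x=[9.9000] v=[0.0000]
Step 1: x=[9.5335] v=[-1.8327]
Step 2: x=[8.8564] v=[-3.3856]
Step 3: x=[7.9721] v=[-4.4214]
Step 4: x=[7.0157] v=[-4.7819]
Step 5: x=[6.1333] v=[-4.4121]
Step 6: x=[5.4596] v=[-3.3684]
Step 7: x=[5.0975] v=[-1.8103]
Step 8: x=[5.1024] v=[0.0243]
First v>=0 after going negative at step 8, time=1.6000

Answer: 1.6000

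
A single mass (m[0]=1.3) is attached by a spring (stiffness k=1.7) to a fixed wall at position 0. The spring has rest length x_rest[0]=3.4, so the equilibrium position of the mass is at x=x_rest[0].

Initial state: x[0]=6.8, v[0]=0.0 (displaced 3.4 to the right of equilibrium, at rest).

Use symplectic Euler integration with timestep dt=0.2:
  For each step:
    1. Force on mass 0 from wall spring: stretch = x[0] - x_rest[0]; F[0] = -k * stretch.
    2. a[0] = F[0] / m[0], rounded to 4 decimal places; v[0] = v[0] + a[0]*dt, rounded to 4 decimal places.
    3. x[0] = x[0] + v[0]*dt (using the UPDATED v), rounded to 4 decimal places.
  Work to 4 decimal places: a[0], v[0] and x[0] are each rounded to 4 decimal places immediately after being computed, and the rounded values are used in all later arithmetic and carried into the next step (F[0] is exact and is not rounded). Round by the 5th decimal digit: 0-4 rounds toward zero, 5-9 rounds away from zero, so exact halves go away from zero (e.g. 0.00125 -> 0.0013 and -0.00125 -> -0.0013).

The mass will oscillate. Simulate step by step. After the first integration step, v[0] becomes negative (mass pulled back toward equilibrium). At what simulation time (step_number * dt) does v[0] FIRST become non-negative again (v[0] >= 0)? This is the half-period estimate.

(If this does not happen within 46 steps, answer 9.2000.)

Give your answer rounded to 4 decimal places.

Step 0: x=[6.8000] v=[0.0000]
Step 1: x=[6.6222] v=[-0.8892]
Step 2: x=[6.2758] v=[-1.7319]
Step 3: x=[5.7790] v=[-2.4840]
Step 4: x=[5.1578] v=[-3.1062]
Step 5: x=[4.4446] v=[-3.5659]
Step 6: x=[3.6768] v=[-3.8391]
Step 7: x=[2.8945] v=[-3.9115]
Step 8: x=[2.1386] v=[-3.7793]
Step 9: x=[1.4487] v=[-3.4494]
Step 10: x=[0.8609] v=[-2.9391]
Step 11: x=[0.4059] v=[-2.2750]
Step 12: x=[0.1075] v=[-1.4919]
Step 13: x=[-0.0187] v=[-0.6308]
Step 14: x=[0.0340] v=[0.2633]
First v>=0 after going negative at step 14, time=2.8000

Answer: 2.8000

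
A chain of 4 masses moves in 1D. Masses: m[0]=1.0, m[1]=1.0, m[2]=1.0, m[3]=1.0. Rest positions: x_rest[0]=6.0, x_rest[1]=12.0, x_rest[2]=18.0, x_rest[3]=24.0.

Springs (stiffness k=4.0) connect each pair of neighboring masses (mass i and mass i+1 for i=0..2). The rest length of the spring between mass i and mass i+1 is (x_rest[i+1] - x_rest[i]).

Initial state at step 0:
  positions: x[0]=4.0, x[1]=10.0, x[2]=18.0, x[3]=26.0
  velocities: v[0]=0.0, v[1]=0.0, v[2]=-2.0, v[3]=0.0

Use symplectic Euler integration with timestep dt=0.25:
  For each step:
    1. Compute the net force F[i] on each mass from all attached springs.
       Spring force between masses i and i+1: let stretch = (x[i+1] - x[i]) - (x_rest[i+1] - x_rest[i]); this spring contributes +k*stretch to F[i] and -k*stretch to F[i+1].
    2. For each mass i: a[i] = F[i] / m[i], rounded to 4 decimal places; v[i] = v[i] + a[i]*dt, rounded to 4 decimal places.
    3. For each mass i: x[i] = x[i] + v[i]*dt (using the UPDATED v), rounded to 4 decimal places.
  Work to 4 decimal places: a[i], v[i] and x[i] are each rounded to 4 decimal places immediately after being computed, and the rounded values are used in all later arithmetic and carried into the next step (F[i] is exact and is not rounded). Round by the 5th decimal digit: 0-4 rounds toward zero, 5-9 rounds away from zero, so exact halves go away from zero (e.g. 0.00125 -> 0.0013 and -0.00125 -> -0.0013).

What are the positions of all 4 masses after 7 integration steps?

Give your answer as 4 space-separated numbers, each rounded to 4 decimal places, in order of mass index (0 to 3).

Answer: 6.9244 11.3496 15.5606 20.6656

Derivation:
Step 0: x=[4.0000 10.0000 18.0000 26.0000] v=[0.0000 0.0000 -2.0000 0.0000]
Step 1: x=[4.0000 10.5000 17.5000 25.5000] v=[0.0000 2.0000 -2.0000 -2.0000]
Step 2: x=[4.1250 11.1250 17.2500 24.5000] v=[0.5000 2.5000 -1.0000 -4.0000]
Step 3: x=[4.5000 11.5313 17.2813 23.1875] v=[1.5000 1.6250 0.1250 -5.2500]
Step 4: x=[5.1328 11.6172 17.3516 21.8985] v=[2.5313 0.3437 0.2812 -5.1562]
Step 5: x=[5.8867 11.5156 17.1250 20.9727] v=[3.0157 -0.4063 -0.9063 -3.7031]
Step 6: x=[6.5479 11.4092 16.4580 20.5850] v=[2.6446 -0.4258 -2.6680 -1.5508]
Step 7: x=[6.9244 11.3496 15.5606 20.6656] v=[1.5059 -0.2383 -3.5898 0.3222]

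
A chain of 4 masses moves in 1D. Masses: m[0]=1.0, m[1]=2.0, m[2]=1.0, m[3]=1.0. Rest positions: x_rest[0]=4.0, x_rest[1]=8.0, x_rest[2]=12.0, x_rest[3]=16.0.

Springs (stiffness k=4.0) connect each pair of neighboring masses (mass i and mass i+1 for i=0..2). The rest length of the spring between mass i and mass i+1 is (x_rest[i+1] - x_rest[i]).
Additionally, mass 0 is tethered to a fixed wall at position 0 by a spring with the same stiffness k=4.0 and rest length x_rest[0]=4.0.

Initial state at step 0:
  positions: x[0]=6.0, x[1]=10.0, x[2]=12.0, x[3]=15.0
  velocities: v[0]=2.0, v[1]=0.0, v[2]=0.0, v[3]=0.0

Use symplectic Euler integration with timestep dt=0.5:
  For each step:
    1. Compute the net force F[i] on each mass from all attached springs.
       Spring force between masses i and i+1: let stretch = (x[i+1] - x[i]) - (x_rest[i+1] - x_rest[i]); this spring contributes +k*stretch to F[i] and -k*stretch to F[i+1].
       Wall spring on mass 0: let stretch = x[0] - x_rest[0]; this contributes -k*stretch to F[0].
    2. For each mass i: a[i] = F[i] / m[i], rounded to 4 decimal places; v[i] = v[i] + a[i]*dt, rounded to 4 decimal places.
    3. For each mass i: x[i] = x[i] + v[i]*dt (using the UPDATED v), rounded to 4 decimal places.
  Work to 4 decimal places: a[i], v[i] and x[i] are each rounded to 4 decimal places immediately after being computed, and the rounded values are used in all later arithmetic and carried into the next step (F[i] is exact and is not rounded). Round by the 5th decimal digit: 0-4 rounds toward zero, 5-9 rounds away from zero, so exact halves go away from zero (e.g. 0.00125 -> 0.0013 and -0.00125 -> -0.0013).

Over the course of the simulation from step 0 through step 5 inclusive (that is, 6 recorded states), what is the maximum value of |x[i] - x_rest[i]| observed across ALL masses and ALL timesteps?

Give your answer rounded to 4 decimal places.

Answer: 3.0000

Derivation:
Step 0: x=[6.0000 10.0000 12.0000 15.0000] v=[2.0000 0.0000 0.0000 0.0000]
Step 1: x=[5.0000 9.0000 13.0000 16.0000] v=[-2.0000 -2.0000 2.0000 2.0000]
Step 2: x=[3.0000 8.0000 13.0000 18.0000] v=[-4.0000 -2.0000 0.0000 4.0000]
Step 3: x=[3.0000 7.0000 13.0000 19.0000] v=[0.0000 -2.0000 0.0000 2.0000]
Step 4: x=[4.0000 7.0000 13.0000 18.0000] v=[2.0000 0.0000 0.0000 -2.0000]
Step 5: x=[4.0000 8.5000 12.0000 16.0000] v=[0.0000 3.0000 -2.0000 -4.0000]
Max displacement = 3.0000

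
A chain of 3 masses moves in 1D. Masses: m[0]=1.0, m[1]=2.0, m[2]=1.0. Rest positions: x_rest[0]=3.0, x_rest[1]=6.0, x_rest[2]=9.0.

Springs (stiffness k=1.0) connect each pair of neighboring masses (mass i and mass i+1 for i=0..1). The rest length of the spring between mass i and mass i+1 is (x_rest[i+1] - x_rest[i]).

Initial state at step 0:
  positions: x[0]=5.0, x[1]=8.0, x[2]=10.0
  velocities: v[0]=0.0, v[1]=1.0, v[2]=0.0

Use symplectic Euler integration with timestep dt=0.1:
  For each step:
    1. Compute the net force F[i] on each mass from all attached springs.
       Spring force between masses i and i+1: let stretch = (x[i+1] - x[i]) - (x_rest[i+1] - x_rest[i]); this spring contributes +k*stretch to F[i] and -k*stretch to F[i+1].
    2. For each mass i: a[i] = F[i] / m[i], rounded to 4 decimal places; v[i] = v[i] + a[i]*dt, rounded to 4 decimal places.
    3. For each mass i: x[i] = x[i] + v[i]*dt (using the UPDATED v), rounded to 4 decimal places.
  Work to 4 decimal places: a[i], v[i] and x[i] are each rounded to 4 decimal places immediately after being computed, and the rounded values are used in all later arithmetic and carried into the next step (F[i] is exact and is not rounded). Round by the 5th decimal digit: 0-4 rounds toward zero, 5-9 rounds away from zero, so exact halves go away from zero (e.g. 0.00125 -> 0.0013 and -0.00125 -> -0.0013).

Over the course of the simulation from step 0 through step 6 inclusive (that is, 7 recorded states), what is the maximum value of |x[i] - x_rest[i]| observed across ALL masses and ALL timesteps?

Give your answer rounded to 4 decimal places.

Step 0: x=[5.0000 8.0000 10.0000] v=[0.0000 1.0000 0.0000]
Step 1: x=[5.0000 8.0950 10.0100] v=[0.0000 0.9500 0.1000]
Step 2: x=[5.0010 8.1841 10.0309] v=[0.0095 0.8910 0.2085]
Step 3: x=[5.0038 8.2665 10.0633] v=[0.0278 0.8242 0.3238]
Step 4: x=[5.0092 8.3416 10.1077] v=[0.0541 0.7509 0.4441]
Step 5: x=[5.0179 8.4089 10.1645] v=[0.0873 0.6726 0.5675]
Step 6: x=[5.0305 8.4680 10.2337] v=[0.1264 0.5908 0.6919]
Max displacement = 2.4680

Answer: 2.4680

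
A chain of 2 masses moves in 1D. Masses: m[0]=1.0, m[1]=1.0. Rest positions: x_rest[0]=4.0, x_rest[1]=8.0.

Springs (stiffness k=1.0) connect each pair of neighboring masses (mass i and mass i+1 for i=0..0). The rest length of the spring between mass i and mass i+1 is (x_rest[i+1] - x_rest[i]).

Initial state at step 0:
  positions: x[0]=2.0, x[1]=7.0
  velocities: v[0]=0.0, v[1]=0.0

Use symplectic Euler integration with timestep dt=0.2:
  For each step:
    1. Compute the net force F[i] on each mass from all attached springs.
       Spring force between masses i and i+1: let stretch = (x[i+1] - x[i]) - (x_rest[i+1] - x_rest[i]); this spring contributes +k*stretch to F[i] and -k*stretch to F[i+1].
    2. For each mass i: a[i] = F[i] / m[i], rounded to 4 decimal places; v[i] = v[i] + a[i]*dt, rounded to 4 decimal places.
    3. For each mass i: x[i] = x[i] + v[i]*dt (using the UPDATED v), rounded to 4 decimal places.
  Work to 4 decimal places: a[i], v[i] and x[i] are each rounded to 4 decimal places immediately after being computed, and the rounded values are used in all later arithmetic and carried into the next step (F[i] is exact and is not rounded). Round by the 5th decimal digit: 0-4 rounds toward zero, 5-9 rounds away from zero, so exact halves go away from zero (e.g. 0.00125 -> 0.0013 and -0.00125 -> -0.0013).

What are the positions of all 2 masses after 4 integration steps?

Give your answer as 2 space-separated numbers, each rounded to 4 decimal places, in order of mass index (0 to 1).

Step 0: x=[2.0000 7.0000] v=[0.0000 0.0000]
Step 1: x=[2.0400 6.9600] v=[0.2000 -0.2000]
Step 2: x=[2.1168 6.8832] v=[0.3840 -0.3840]
Step 3: x=[2.2243 6.7757] v=[0.5373 -0.5373]
Step 4: x=[2.3538 6.6462] v=[0.6476 -0.6476]

Answer: 2.3538 6.6462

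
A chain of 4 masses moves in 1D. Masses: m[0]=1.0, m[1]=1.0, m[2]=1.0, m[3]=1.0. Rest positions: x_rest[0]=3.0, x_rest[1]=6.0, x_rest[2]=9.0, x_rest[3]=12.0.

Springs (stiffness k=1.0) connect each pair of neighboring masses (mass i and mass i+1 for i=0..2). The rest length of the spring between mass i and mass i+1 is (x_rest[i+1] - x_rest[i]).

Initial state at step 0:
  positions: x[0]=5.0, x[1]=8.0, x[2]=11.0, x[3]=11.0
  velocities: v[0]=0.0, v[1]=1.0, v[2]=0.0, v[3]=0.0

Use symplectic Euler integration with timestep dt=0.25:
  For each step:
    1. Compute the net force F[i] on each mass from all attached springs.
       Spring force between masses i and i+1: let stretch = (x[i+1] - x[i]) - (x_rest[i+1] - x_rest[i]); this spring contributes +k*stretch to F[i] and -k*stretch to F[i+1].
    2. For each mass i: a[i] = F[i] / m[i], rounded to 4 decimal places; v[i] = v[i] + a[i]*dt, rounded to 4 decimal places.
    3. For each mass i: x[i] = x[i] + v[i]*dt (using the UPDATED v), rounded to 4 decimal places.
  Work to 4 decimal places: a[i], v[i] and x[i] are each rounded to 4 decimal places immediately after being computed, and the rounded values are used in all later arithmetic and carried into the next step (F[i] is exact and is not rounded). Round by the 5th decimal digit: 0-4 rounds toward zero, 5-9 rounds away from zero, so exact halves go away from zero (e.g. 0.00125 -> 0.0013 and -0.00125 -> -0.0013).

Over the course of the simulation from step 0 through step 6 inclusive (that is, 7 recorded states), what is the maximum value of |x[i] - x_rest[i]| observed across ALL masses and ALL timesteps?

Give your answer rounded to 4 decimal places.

Answer: 2.5759

Derivation:
Step 0: x=[5.0000 8.0000 11.0000 11.0000] v=[0.0000 1.0000 0.0000 0.0000]
Step 1: x=[5.0000 8.2500 10.8125 11.1875] v=[0.0000 1.0000 -0.7500 0.7500]
Step 2: x=[5.0156 8.4570 10.4883 11.5391] v=[0.0625 0.8281 -1.2969 1.4063]
Step 3: x=[5.0588 8.5759 10.1028 12.0125] v=[0.1729 0.4756 -1.5420 1.8936]
Step 4: x=[5.1344 8.5704 9.7412 12.5541] v=[0.3022 -0.0220 -1.4463 2.1662]
Step 5: x=[5.2372 8.4233 9.4823 13.1074] v=[0.4112 -0.5883 -1.0358 2.2130]
Step 6: x=[5.3516 8.1433 9.3837 13.6216] v=[0.4577 -1.1201 -0.3943 2.0567]
Max displacement = 2.5759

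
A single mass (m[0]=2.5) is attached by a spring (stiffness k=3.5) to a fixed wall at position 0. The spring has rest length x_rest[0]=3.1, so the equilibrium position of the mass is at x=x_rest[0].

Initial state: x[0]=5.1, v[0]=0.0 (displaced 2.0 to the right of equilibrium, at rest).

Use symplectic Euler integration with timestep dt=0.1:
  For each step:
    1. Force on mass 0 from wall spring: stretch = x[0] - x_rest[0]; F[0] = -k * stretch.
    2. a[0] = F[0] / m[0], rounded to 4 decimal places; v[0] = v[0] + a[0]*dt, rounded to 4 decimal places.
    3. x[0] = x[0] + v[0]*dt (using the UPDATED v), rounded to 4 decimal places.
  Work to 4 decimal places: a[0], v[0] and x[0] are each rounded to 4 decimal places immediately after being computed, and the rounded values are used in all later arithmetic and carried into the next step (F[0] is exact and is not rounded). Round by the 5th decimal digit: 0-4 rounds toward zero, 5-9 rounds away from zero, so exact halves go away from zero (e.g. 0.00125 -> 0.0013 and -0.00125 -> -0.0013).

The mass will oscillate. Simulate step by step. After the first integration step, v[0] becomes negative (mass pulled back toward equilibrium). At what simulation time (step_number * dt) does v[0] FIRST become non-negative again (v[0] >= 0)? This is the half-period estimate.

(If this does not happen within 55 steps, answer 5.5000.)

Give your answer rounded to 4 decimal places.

Answer: 2.7000

Derivation:
Step 0: x=[5.1000] v=[0.0000]
Step 1: x=[5.0720] v=[-0.2800]
Step 2: x=[5.0164] v=[-0.5561]
Step 3: x=[4.9340] v=[-0.8244]
Step 4: x=[4.8259] v=[-1.0812]
Step 5: x=[4.6936] v=[-1.3228]
Step 6: x=[4.5390] v=[-1.5459]
Step 7: x=[4.3643] v=[-1.7474]
Step 8: x=[4.1719] v=[-1.9244]
Step 9: x=[3.9645] v=[-2.0745]
Step 10: x=[3.7450] v=[-2.1955]
Step 11: x=[3.5164] v=[-2.2858]
Step 12: x=[3.2820] v=[-2.3441]
Step 13: x=[3.0450] v=[-2.3696]
Step 14: x=[2.8088] v=[-2.3619]
Step 15: x=[2.5767] v=[-2.3211]
Step 16: x=[2.3519] v=[-2.2478]
Step 17: x=[2.1376] v=[-2.1431]
Step 18: x=[1.9368] v=[-2.0084]
Step 19: x=[1.7522] v=[-1.8456]
Step 20: x=[1.5865] v=[-1.6569]
Step 21: x=[1.4420] v=[-1.4450]
Step 22: x=[1.3207] v=[-1.2129]
Step 23: x=[1.2243] v=[-0.9638]
Step 24: x=[1.1542] v=[-0.7012]
Step 25: x=[1.1113] v=[-0.4288]
Step 26: x=[1.0963] v=[-0.1504]
Step 27: x=[1.1093] v=[0.1301]
First v>=0 after going negative at step 27, time=2.7000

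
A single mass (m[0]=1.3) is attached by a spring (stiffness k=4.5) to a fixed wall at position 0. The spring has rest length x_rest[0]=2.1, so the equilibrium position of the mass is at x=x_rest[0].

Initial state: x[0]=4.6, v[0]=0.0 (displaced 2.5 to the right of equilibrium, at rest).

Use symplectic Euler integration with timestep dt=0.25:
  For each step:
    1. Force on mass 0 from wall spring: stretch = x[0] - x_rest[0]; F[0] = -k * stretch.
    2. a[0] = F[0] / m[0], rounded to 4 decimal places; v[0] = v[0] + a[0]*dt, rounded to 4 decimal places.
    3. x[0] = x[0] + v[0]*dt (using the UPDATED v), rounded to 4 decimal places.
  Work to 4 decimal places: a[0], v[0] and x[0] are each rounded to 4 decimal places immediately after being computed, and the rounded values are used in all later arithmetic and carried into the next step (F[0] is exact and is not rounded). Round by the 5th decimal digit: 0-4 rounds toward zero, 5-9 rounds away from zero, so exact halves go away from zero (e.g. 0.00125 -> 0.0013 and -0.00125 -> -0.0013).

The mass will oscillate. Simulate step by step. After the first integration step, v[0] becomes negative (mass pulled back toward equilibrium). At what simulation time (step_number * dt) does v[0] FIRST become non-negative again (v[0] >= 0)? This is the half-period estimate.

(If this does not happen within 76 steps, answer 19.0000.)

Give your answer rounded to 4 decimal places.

Answer: 1.7500

Derivation:
Step 0: x=[4.6000] v=[0.0000]
Step 1: x=[4.0591] v=[-2.1635]
Step 2: x=[3.0944] v=[-3.8589]
Step 3: x=[1.9145] v=[-4.7195]
Step 4: x=[0.7748] v=[-4.5590]
Step 5: x=[-0.0783] v=[-3.4122]
Step 6: x=[-0.4601] v=[-1.5271]
Step 7: x=[-0.2880] v=[0.6884]
First v>=0 after going negative at step 7, time=1.7500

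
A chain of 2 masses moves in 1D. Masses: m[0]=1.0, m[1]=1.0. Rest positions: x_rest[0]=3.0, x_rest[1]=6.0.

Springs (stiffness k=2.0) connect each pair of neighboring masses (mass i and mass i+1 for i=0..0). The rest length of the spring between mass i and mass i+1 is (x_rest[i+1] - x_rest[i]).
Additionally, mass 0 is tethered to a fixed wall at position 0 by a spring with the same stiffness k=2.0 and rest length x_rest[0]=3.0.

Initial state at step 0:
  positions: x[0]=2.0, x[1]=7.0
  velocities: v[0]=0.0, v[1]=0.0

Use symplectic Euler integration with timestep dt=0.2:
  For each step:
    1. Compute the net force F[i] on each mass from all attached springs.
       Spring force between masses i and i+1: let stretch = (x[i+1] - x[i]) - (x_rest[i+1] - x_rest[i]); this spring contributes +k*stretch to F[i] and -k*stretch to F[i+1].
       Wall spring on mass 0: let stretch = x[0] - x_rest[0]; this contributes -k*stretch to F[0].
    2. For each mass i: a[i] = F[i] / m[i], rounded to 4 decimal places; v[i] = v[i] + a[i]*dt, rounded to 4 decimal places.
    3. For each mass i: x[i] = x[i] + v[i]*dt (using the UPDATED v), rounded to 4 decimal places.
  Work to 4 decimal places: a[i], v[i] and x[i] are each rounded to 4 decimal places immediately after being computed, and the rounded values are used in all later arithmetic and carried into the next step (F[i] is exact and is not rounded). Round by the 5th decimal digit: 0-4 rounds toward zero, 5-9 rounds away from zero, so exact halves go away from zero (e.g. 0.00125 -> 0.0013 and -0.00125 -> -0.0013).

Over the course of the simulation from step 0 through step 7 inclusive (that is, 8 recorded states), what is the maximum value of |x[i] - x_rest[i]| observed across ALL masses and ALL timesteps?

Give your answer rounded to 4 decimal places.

Answer: 1.2629

Derivation:
Step 0: x=[2.0000 7.0000] v=[0.0000 0.0000]
Step 1: x=[2.2400 6.8400] v=[1.2000 -0.8000]
Step 2: x=[2.6688 6.5520] v=[2.1440 -1.4400]
Step 3: x=[3.1948 6.1933] v=[2.6298 -1.7933]
Step 4: x=[3.7051 5.8348] v=[2.5513 -1.7927]
Step 5: x=[4.0893 5.5459] v=[1.9211 -1.4446]
Step 6: x=[4.2629 5.3805] v=[0.8680 -0.8272]
Step 7: x=[4.1849 5.3657] v=[-0.3901 -0.0742]
Max displacement = 1.2629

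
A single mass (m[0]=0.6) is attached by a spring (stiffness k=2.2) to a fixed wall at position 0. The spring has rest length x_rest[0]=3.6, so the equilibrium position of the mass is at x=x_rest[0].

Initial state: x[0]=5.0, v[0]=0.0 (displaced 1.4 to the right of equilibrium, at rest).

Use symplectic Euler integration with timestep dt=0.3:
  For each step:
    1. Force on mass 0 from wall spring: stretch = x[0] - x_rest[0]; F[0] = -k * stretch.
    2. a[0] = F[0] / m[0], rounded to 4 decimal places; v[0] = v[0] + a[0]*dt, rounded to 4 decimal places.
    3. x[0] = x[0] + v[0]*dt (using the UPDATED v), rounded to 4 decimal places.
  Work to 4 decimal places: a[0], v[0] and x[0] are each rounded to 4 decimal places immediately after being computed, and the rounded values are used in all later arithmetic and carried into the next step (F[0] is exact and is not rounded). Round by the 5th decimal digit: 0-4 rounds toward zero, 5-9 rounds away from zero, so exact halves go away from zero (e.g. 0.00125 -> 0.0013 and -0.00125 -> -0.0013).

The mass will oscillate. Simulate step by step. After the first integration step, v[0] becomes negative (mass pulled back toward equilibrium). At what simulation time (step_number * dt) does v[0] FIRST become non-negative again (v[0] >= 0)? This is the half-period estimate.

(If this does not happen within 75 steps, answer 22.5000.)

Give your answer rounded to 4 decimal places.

Step 0: x=[5.0000] v=[0.0000]
Step 1: x=[4.5380] v=[-1.5400]
Step 2: x=[3.7665] v=[-2.5718]
Step 3: x=[2.9400] v=[-2.7550]
Step 4: x=[2.3313] v=[-2.0290]
Step 5: x=[2.1413] v=[-0.6334]
Step 6: x=[2.4327] v=[0.9712]
First v>=0 after going negative at step 6, time=1.8000

Answer: 1.8000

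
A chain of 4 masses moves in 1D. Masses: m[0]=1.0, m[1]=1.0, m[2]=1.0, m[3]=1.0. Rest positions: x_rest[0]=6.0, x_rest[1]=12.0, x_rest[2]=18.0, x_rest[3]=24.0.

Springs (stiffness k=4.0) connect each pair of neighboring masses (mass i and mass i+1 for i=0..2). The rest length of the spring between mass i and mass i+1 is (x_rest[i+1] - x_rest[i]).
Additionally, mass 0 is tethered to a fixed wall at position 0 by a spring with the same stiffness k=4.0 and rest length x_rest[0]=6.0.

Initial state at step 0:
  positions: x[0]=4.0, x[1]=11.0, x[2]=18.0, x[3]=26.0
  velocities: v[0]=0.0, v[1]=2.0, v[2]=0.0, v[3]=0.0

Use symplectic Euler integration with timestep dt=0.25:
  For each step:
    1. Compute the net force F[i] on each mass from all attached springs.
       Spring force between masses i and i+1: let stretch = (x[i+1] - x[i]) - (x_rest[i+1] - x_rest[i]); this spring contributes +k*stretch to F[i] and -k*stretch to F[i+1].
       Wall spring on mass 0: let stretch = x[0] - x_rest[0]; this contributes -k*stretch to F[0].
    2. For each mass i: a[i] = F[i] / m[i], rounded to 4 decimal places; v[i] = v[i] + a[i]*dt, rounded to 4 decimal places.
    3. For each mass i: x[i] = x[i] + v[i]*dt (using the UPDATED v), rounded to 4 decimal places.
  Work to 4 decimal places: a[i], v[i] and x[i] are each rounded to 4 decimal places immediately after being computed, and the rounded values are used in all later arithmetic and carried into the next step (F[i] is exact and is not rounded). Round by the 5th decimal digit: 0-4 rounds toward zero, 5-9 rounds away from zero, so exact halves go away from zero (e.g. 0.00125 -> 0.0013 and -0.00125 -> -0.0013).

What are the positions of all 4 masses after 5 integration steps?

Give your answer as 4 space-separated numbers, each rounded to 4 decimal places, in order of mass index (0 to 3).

Step 0: x=[4.0000 11.0000 18.0000 26.0000] v=[0.0000 2.0000 0.0000 0.0000]
Step 1: x=[4.7500 11.5000 18.2500 25.5000] v=[3.0000 2.0000 1.0000 -2.0000]
Step 2: x=[6.0000 12.0000 18.6250 24.6875] v=[5.0000 2.0000 1.5000 -3.2500]
Step 3: x=[7.2500 12.6563 18.8594 23.8594] v=[5.0000 2.6250 0.9375 -3.3125]
Step 4: x=[8.0391 13.5118 18.7930 23.2813] v=[3.1563 3.4218 -0.2656 -2.3125]
Step 5: x=[8.1866 14.3194 18.5284 23.0811] v=[0.5899 3.2303 -1.0585 -0.8008]

Answer: 8.1866 14.3194 18.5284 23.0811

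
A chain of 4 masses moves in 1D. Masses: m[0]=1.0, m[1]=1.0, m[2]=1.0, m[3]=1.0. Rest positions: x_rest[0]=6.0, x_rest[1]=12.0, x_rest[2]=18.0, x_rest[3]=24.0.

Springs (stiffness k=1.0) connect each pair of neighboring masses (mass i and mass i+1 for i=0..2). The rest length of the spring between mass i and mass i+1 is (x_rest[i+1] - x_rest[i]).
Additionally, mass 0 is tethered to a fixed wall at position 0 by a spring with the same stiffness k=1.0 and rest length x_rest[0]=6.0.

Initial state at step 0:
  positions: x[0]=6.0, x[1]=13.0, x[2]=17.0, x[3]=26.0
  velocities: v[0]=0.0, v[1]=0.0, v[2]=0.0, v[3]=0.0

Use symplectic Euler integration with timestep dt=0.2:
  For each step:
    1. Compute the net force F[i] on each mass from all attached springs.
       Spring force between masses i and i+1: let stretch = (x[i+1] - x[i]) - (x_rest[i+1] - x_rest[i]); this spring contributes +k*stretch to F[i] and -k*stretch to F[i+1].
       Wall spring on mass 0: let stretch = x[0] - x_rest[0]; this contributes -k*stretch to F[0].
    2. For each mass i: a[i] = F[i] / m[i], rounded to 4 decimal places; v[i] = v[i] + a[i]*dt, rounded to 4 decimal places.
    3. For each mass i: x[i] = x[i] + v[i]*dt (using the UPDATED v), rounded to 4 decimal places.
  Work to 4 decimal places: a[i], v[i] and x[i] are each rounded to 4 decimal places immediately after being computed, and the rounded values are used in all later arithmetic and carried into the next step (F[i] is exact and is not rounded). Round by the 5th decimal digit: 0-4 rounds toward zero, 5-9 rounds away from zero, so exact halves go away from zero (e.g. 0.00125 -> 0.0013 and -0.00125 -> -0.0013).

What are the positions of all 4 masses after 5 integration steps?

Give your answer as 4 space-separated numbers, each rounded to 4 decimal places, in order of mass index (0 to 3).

Answer: 6.3574 11.7950 19.1932 24.6068

Derivation:
Step 0: x=[6.0000 13.0000 17.0000 26.0000] v=[0.0000 0.0000 0.0000 0.0000]
Step 1: x=[6.0400 12.8800 17.2000 25.8800] v=[0.2000 -0.6000 1.0000 -0.6000]
Step 2: x=[6.1120 12.6592 17.5744 25.6528] v=[0.3600 -1.1040 1.8720 -1.1360]
Step 3: x=[6.2014 12.3731 18.0753 25.3425] v=[0.4470 -1.4304 2.5046 -1.5517]
Step 4: x=[6.2896 12.0682 18.6388 24.9815] v=[0.4411 -1.5243 2.8176 -1.8051]
Step 5: x=[6.3574 11.7950 19.1932 24.6068] v=[0.3389 -1.3659 2.7720 -1.8736]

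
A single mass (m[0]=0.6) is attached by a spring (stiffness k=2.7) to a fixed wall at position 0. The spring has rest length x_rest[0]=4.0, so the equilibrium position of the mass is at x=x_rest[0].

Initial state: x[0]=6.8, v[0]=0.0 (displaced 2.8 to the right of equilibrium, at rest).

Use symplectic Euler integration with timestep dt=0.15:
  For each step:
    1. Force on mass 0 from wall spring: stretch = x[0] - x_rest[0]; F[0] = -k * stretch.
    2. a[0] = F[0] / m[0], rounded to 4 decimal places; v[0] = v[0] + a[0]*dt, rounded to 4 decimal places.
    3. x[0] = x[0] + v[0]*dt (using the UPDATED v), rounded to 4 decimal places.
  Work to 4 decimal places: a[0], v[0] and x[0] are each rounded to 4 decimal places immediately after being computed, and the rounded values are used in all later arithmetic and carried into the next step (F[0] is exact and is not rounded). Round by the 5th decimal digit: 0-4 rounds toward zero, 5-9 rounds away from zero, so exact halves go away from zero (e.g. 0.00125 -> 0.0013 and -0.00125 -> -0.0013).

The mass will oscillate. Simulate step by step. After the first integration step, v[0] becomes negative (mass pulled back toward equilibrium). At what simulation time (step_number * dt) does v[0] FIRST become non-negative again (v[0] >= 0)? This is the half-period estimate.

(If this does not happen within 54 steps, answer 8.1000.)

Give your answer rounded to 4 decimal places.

Step 0: x=[6.8000] v=[0.0000]
Step 1: x=[6.5165] v=[-1.8900]
Step 2: x=[5.9782] v=[-3.5886]
Step 3: x=[5.2396] v=[-4.9239]
Step 4: x=[4.3755] v=[-5.7606]
Step 5: x=[3.4734] v=[-6.0141]
Step 6: x=[2.6246] v=[-5.6586]
Step 7: x=[1.9151] v=[-4.7302]
Step 8: x=[1.4167] v=[-3.3229]
Step 9: x=[1.1798] v=[-1.5792]
Step 10: x=[1.2285] v=[0.3244]
First v>=0 after going negative at step 10, time=1.5000

Answer: 1.5000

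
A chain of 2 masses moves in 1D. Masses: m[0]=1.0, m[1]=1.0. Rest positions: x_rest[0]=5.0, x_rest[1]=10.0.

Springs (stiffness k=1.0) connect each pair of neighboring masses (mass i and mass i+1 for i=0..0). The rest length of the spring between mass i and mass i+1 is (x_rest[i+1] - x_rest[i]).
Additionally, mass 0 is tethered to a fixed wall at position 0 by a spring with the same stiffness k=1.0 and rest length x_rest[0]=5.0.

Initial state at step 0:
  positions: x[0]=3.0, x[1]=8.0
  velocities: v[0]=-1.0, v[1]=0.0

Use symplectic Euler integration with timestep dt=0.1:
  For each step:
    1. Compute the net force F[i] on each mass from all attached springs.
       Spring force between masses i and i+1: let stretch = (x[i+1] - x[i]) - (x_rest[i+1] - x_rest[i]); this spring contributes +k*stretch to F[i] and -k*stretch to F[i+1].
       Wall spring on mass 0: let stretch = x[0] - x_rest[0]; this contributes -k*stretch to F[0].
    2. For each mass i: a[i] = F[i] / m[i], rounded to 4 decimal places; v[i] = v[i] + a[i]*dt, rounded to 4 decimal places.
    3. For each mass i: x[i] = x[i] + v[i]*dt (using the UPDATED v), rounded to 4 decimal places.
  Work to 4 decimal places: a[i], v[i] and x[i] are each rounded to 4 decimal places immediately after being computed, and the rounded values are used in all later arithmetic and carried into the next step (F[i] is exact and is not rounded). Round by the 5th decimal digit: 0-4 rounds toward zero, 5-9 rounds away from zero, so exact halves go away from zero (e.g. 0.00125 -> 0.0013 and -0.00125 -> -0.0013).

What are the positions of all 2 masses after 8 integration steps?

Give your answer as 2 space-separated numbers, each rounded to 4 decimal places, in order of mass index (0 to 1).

Step 0: x=[3.0000 8.0000] v=[-1.0000 0.0000]
Step 1: x=[2.9200 8.0000] v=[-0.8000 0.0000]
Step 2: x=[2.8616 7.9992] v=[-0.5840 -0.0080]
Step 3: x=[2.8260 7.9970] v=[-0.3564 -0.0218]
Step 4: x=[2.8138 7.9931] v=[-0.1219 -0.0389]
Step 5: x=[2.8253 7.9874] v=[0.1147 -0.0568]
Step 6: x=[2.8601 7.9801] v=[0.3484 -0.0730]
Step 7: x=[2.9175 7.9716] v=[0.5744 -0.0850]
Step 8: x=[2.9963 7.9626] v=[0.7881 -0.0904]

Answer: 2.9963 7.9626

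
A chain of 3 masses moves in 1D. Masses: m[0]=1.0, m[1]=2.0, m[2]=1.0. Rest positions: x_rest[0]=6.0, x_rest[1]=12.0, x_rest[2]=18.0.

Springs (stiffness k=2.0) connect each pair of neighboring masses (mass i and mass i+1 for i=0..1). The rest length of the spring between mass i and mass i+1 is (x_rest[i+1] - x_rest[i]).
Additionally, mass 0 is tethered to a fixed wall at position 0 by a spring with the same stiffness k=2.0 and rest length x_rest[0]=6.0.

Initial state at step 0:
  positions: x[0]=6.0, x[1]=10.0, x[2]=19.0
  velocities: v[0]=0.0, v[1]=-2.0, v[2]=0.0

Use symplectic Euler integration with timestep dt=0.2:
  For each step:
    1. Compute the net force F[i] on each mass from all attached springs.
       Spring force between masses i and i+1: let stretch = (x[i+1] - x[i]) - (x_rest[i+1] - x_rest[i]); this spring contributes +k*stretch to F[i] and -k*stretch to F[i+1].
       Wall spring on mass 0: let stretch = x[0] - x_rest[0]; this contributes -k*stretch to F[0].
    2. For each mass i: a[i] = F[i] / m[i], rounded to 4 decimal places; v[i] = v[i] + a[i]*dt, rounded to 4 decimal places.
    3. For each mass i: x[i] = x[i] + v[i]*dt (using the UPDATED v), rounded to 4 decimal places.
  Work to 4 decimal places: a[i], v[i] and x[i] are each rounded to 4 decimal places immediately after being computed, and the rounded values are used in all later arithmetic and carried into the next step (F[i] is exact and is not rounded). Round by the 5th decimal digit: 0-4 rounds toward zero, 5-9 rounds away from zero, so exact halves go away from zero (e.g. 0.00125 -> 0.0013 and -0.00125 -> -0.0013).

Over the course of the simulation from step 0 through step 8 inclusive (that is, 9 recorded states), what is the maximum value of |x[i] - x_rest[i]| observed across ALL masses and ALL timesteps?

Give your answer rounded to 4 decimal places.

Step 0: x=[6.0000 10.0000 19.0000] v=[0.0000 -2.0000 0.0000]
Step 1: x=[5.8400 9.8000 18.7600] v=[-0.8000 -1.0000 -1.2000]
Step 2: x=[5.5296 9.8000 18.2832] v=[-1.5520 0.0000 -2.3840]
Step 3: x=[5.1185 9.9685 17.6077] v=[-2.0557 0.8426 -3.3773]
Step 4: x=[4.6859 10.2486 16.8011] v=[-2.1631 1.4004 -4.0330]
Step 5: x=[4.3234 10.5683 15.9503] v=[-1.8124 1.5984 -4.2540]
Step 6: x=[4.1146 10.8535 15.1489] v=[-1.0438 1.4258 -4.0068]
Step 7: x=[4.1158 11.0409 14.4839] v=[0.0059 0.9371 -3.3250]
Step 8: x=[4.3417 11.0890 14.0235] v=[1.1296 0.2407 -2.3022]
Max displacement = 3.9765

Answer: 3.9765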